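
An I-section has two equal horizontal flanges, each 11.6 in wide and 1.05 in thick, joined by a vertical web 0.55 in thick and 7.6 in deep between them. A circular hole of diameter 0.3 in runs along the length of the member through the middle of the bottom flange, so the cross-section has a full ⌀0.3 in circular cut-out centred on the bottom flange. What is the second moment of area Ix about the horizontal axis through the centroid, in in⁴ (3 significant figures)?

Decompose the section into non-overlapping parts with the origin at the bottom-left of its bounding rectangle.
Bottom flange: 11.6 × 1.05, A = 12.18 in², y = 0.525 in, Ī = 1.119 in⁴.
Web: 0.55 × 7.6, A = 4.18 in², y = 4.85 in, Ī = 20.12 in⁴.
Top flange: 11.6 × 1.05, A = 12.18 in², y = 9.175 in, Ī = 1.119 in⁴.
Hole (subtracted): ⌀0.3, A = 0.070686 in², y = 0.525 in, Ī = 0.00039761 in⁴.
Centroid: ȳ = ΣA·y / ΣA = 4.8607 in.
Transfer each piece to the horizontal axis through the centroid using Ī + A·d² with d = y − 4.8607:
  bottom flange: d = -4.3357 in → contributes +230.09 in⁴
  web: d = -0.010738 in → contributes +20.12 in⁴
  top flange: d = 4.3143 in → contributes +227.82 in⁴
  hole: d = -4.3357 in → contributes −1.3292 in⁴
Total I = 476.7 in⁴.

Ix ≈ 477 in⁴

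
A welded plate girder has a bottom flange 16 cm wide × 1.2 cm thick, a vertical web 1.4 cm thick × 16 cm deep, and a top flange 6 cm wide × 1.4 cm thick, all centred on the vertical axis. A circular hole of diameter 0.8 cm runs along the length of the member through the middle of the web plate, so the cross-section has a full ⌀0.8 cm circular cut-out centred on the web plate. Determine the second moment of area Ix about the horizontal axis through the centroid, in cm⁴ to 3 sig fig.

Split into non-overlapping primitives; take the origin at the lower-left of the bounding box.
Bottom plate: 16 × 1.2, A = 19.2 cm², y = 0.6 cm, Ī = 2.304 cm⁴.
Web plate: 1.4 × 16, A = 22.4 cm², y = 9.2 cm, Ī = 477.87 cm⁴.
Top plate: 6 × 1.4, A = 8.4 cm², y = 17.9 cm, Ī = 1.372 cm⁴.
Hole (subtracted): ⌀0.8, A = 0.50265 cm², y = 9.2 cm, Ī = 0.020106 cm⁴.
Centroid: ȳ = ΣA·y / ΣA = 7.3405 cm.
Transfer each piece to the horizontal axis through the centroid using Ī + A·d² with d = y − 7.3405:
  bottom plate: d = -6.7405 cm → contributes +874.64 cm⁴
  web plate: d = 1.8595 cm → contributes +555.32 cm⁴
  top plate: d = 10.559 cm → contributes +938 cm⁴
  hole: d = 1.8595 cm → contributes −1.7581 cm⁴
Total I = 2366.2 cm⁴.

Ix ≈ 2370 cm⁴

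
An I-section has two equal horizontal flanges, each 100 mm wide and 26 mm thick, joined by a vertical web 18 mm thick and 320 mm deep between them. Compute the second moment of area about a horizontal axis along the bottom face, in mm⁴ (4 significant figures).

I_base ≈ 5.842 × 10⁸ mm⁴

Decompose the section into non-overlapping parts with the origin at the bottom-left of its bounding rectangle.
Bottom flange: 100 × 26, A = 2 600 mm², y = 13 mm, Ī = 146 467 mm⁴.
Web: 18 × 320, A = 5 760 mm², y = 186 mm, Ī = 49 152 000 mm⁴.
Top flange: 100 × 26, A = 2 600 mm², y = 359 mm, Ī = 146 467 mm⁴.
Transfer each piece to a horizontal axis along the bottom face using Ī + A·d² with d = y − 0:
  bottom flange: d = 13 mm → contributes +585 867 mm⁴
  web: d = 186 mm → contributes +248 424 960 mm⁴
  top flange: d = 359 mm → contributes +335 237 067 mm⁴
Total I = 584 247 893 mm⁴.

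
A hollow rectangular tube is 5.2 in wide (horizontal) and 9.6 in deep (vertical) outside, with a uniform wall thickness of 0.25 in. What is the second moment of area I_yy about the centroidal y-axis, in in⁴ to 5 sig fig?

Split into non-overlapping primitives; take the origin at the lower-left of the bounding box.
Outer rectangle: 5.2 × 9.6, A = 49.92 in², x = 2.6 in, Ī = 112.4864 in⁴.
Inner void (subtracted): 4.7 × 9.1, A = 42.77 in², x = 2.6 in, Ī = 78.73244 in⁴.
By symmetry the centroid is at mid-width, x̄ = 2.6 in.
All pieces are centred on the centroidal y-axis, so I = ΣĪ (holes subtracted) = 33.75396 in⁴.

I_yy ≈ 33.754 in⁴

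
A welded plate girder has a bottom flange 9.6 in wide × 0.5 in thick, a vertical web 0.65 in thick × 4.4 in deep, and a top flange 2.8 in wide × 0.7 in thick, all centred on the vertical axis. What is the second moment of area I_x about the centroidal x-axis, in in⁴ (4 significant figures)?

Split into non-overlapping primitives; take the origin at the lower-left of the bounding box.
Bottom plate: 9.6 × 0.5, A = 4.8 in², y = 0.25 in, Ī = 0.1 in⁴.
Web plate: 0.65 × 4.4, A = 2.86 in², y = 2.7 in, Ī = 4.61413 in⁴.
Top plate: 2.8 × 0.7, A = 1.96 in², y = 5.25 in, Ī = 0.0800333 in⁴.
Centroid: ȳ = ΣA·y / ΣA = 1.99709 in.
Transfer each piece to the centroidal x-axis using Ī + A·d² with d = y − 1.99709:
  bottom plate: d = -1.74709 in → contributes +14.7511 in⁴
  web plate: d = 0.702911 in → contributes +6.02721 in⁴
  top plate: d = 3.25291 in → contributes +20.8196 in⁴
Total I = 41.598 in⁴.

I_x ≈ 41.60 in⁴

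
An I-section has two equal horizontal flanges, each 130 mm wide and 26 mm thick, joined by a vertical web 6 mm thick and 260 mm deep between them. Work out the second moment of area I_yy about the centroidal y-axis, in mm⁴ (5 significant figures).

Break the section into simple shapes (no overlaps), measuring from the bottom-left corner of the bounding box.
Bottom flange: 130 × 26, A = 3 380 mm², x = 65 mm, Ī = 4 760 167 mm⁴.
Web: 6 × 260, A = 1 560 mm², x = 65 mm, Ī = 4 680 mm⁴.
Top flange: 130 × 26, A = 3 380 mm², x = 65 mm, Ī = 4 760 167 mm⁴.
By symmetry the centroid is at mid-width, x̄ = 65 mm.
All pieces are centred on the centroidal y-axis, so I = ΣĪ = 9 525 013 mm⁴.

I_yy ≈ 9.5250 × 10⁶ mm⁴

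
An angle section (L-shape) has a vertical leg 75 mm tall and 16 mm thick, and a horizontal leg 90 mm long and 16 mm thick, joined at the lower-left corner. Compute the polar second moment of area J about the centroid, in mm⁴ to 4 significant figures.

J ≈ 2.879 × 10⁶ mm⁴

Decompose the section into non-overlapping parts with the origin at the bottom-left of its bounding rectangle.
Vertical leg: 16 × 75, A = 1 200 mm², y = 37.5 mm, Ī = 562 500 mm⁴.
Horizontal leg (remainder): 74 × 16, A = 1 184 mm², y = 8 mm, Ī = 25258.7 mm⁴.
Centroid: ȳ = ΣA·y / ΣA = 22.849 mm.
Transfer each piece to the centroidal x-axis using Ī + A·d² with d = y − 22.849:
  vertical leg: d = 14.651 mm → contributes +820 082 mm⁴
  horizontal leg (remainder): d = -14.849 mm → contributes +286 322 mm⁴
Total I = 1 106 404 mm⁴.
For the y-axis: x̄ = 30.349 mm.
Repeating about the centroidal y-axis gives I_y = 1 772 744 mm⁴.
Polar second moment: J = I_x + I_y = 2 879 149 mm⁴.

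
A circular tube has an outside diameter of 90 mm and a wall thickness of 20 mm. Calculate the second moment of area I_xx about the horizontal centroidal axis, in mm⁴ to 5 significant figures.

Break the section into simple shapes (no overlaps), measuring from the bottom-left corner of the bounding box.
Outer circle: ⌀90, A = 6361.725 mm², y = 45 mm, Ī = 3 220 623 mm⁴.
Bore (subtracted): ⌀50, A = 1963.495 mm², y = 45 mm, Ī = 306796.2 mm⁴.
By symmetry the centroid is at mid-height, ȳ = 45 mm.
All pieces are centred on the horizontal centroidal axis, so I = ΣĪ (holes subtracted) = 2 913 827 mm⁴.

I_xx ≈ 2.9138 × 10⁶ mm⁴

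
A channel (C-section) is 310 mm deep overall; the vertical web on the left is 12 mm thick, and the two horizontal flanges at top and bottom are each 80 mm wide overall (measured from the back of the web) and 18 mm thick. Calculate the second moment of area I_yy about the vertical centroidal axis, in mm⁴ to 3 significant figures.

Treat the section as a set of non-overlapping primitives; coordinates are from the bounding-box lower-left.
Web: 12 × 310, A = 3 720 mm², x = 6 mm, Ī = 44 640 mm⁴.
Top flange (beyond web): 68 × 18, A = 1 224 mm², x = 46 mm, Ī = 471 648 mm⁴.
Bottom flange (beyond web): 68 × 18, A = 1 224 mm², x = 46 mm, Ī = 471 648 mm⁴.
Centroid: x̄ = ΣA·x / ΣA = 21.875 mm.
Transfer each piece to the vertical centroidal axis using Ī + A·d² with d = x − 21.875:
  web: d = -15.875 mm → contributes +982 196 mm⁴
  top flange (beyond web): d = 24.125 mm → contributes +1 184 006 mm⁴
  bottom flange (beyond web): d = 24.125 mm → contributes +1 184 006 mm⁴
Total I = 3 350 208 mm⁴.

I_yy ≈ 3.35 × 10⁶ mm⁴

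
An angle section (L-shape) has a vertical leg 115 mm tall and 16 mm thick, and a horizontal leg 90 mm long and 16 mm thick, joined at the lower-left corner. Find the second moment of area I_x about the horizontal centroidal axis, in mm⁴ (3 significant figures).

I_x ≈ 3.82 × 10⁶ mm⁴

Split into non-overlapping primitives; take the origin at the lower-left of the bounding box.
Vertical leg: 16 × 115, A = 1 840 mm², y = 57.5 mm, Ī = 2 027 833 mm⁴.
Horizontal leg (remainder): 74 × 16, A = 1 184 mm², y = 8 mm, Ī = 25 259 mm⁴.
Centroid: ȳ = ΣA·y / ΣA = 38.119 mm.
Transfer each piece to the horizontal centroidal axis using Ī + A·d² with d = y − 38.119:
  vertical leg: d = 19.381 mm → contributes +2 718 977 mm⁴
  horizontal leg (remainder): d = -30.119 mm → contributes +1 099 333 mm⁴
Total I = 3 818 309 mm⁴.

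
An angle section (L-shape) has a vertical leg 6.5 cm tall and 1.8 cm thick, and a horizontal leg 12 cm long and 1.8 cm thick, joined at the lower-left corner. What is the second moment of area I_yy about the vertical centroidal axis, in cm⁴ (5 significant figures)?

Treat the section as a set of non-overlapping primitives; coordinates are from the bounding-box lower-left.
Vertical leg: 1.8 × 6.5, A = 11.7 cm², x = 0.9 cm, Ī = 3.159 cm⁴.
Horizontal leg (remainder): 10.2 × 1.8, A = 18.36 cm², x = 6.9 cm, Ī = 159.1812 cm⁴.
Centroid: x̄ = ΣA·x / ΣA = 4.564671 cm.
Transfer each piece to the vertical centroidal axis using Ī + A·d² with d = x − 4.564671:
  vertical leg: d = -3.664671 cm → contributes +160.2878 cm⁴
  horizontal leg (remainder): d = 2.335329 cm → contributes +259.3123 cm⁴
Total I = 419.6001 cm⁴.

I_yy ≈ 419.60 cm⁴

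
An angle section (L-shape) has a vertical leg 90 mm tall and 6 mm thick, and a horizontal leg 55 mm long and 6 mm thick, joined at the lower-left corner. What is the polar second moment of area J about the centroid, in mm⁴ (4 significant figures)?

Split into non-overlapping primitives; take the origin at the lower-left of the bounding box.
Vertical leg: 6 × 90, A = 540 mm², y = 45 mm, Ī = 364 500 mm⁴.
Horizontal leg (remainder): 49 × 6, A = 294 mm², y = 3 mm, Ī = 882 mm⁴.
Centroid: ȳ = ΣA·y / ΣA = 30.1942 mm.
Transfer each piece to the centroidal x-axis using Ī + A·d² with d = y − 30.1942:
  vertical leg: d = 14.8058 mm → contributes +482 874 mm⁴
  horizontal leg (remainder): d = -27.1942 mm → contributes +218 303 mm⁴
Total I = 701 177 mm⁴.
For the y-axis: x̄ = 12.6942 mm.
Repeating about the centroidal y-axis gives I_y = 204 404 mm⁴.
Polar second moment: J = I_x + I_y = 905 581 mm⁴.

J ≈ 9.056 × 10⁵ mm⁴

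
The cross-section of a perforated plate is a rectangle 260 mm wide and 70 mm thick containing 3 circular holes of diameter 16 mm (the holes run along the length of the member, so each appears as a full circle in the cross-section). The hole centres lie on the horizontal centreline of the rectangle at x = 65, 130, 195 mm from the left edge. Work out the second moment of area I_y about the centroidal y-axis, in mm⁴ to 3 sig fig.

I_y ≈ 1.01 × 10⁸ mm⁴

Decompose the section into non-overlapping parts with the origin at the bottom-left of its bounding rectangle.
Plate: 260 × 70, A = 18 200 mm², x = 130 mm, Ī = 102 526 667 mm⁴.
Hole 1 (subtracted): ⌀16, A = 201.06 mm², x = 65 mm, Ī = 3 217 mm⁴.
Hole 2 (subtracted): ⌀16, A = 201.06 mm², x = 130 mm, Ī = 3 217 mm⁴.
Hole 3 (subtracted): ⌀16, A = 201.06 mm², x = 195 mm, Ī = 3 217 mm⁴.
By symmetry the centroid is at mid-width, x̄ = 130 mm.
Transfer each piece to the centroidal y-axis using Ī + A·d² with d = x − 130:
  plate: d = 0 mm → contributes +102 526 667 mm⁴
  hole 1: d = -65 mm → contributes −852 704 mm⁴
  hole 2: d = 0 mm → contributes −3 217 mm⁴
  hole 3: d = 65 mm → contributes −852 704 mm⁴
Total I = 100 818 042 mm⁴.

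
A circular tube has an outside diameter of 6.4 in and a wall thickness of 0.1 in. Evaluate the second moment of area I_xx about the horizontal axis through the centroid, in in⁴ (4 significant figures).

Treat the section as a set of non-overlapping primitives; coordinates are from the bounding-box lower-left.
Outer circle: ⌀6.4, A = 32.1699 in², y = 3.2 in, Ī = 82.355 in⁴.
Bore (subtracted): ⌀6.2, A = 30.1907 in², y = 3.2 in, Ī = 72.5332 in⁴.
By symmetry the centroid is at mid-height, ȳ = 3.2 in.
All pieces are centred on the horizontal axis through the centroid, so I = ΣĪ (holes subtracted) = 9.8218 in⁴.

I_xx ≈ 9.822 in⁴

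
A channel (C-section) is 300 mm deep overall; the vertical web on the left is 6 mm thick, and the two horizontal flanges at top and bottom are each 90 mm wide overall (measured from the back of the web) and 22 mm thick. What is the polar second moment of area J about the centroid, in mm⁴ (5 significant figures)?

Break the section into simple shapes (no overlaps), measuring from the bottom-left corner of the bounding box.
Web: 6 × 300, A = 1 800 mm², y = 150 mm, Ī = 13 500 000 mm⁴.
Top flange (beyond web): 84 × 22, A = 1 848 mm², y = 289 mm, Ī = 74 536 mm⁴.
Bottom flange (beyond web): 84 × 22, A = 1 848 mm², y = 11 mm, Ī = 74 536 mm⁴.
By symmetry the centroid is at mid-height, ȳ = 150 mm.
Transfer each piece to the centroidal x-axis using Ī + A·d² with d = y − 150:
  web: d = 0 mm → contributes +13 500 000 mm⁴
  top flange (beyond web): d = 139 mm → contributes +35 779 744 mm⁴
  bottom flange (beyond web): d = -139 mm → contributes +35 779 744 mm⁴
Total I = 85 059 488 mm⁴.
For the y-axis: x̄ = 33.26201 mm.
Repeating about the centroidal y-axis gives I_y = 4 629 871 mm⁴.
Polar second moment: J = I_x + I_y = 89 689 359 mm⁴.

J ≈ 8.9689 × 10⁷ mm⁴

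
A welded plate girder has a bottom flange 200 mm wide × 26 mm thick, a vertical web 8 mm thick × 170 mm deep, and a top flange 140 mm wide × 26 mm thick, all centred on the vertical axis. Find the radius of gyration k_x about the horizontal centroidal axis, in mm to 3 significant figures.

k_x ≈ 92.0 mm

Split into non-overlapping primitives; take the origin at the lower-left of the bounding box.
Bottom plate: 200 × 26, A = 5 200 mm², y = 13 mm, Ī = 292 933 mm⁴.
Web plate: 8 × 170, A = 1 360 mm², y = 111 mm, Ī = 3 275 333 mm⁴.
Top plate: 140 × 26, A = 3 640 mm², y = 209 mm, Ī = 205 053 mm⁴.
Centroid: ȳ = ΣA·y / ΣA = 96.012 mm.
Transfer each piece to the horizontal centroidal axis using Ī + A·d² with d = y − 96.012:
  bottom plate: d = -83.012 mm → contributes +36 125 889 mm⁴
  web plate: d = 14.988 mm → contributes +3 580 854 mm⁴
  top plate: d = 112.99 mm → contributes +46 674 536 mm⁴
Total I = 86 381 279 mm⁴.
Radius of gyration: k = √(I/A) = √(86 381 279 / 10 200) = 92.026 mm.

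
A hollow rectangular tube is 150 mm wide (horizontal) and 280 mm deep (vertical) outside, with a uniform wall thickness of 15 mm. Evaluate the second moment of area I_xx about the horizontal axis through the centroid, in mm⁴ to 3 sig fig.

I_xx ≈ 1.18 × 10⁸ mm⁴

Split into non-overlapping primitives; take the origin at the lower-left of the bounding box.
Outer rectangle: 150 × 280, A = 42 000 mm², y = 140 mm, Ī = 274 400 000 mm⁴.
Inner void (subtracted): 120 × 250, A = 30 000 mm², y = 140 mm, Ī = 156 250 000 mm⁴.
By symmetry the centroid is at mid-height, ȳ = 140 mm.
All pieces are centred on the horizontal axis through the centroid, so I = ΣĪ (holes subtracted) = 118 150 000 mm⁴.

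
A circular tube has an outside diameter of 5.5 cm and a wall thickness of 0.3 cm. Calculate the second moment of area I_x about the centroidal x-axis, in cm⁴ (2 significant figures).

I_x ≈ 17 cm⁴

Treat the section as a set of non-overlapping primitives; coordinates are from the bounding-box lower-left.
Outer circle: ⌀5.5, A = 23.76 cm², y = 2.75 cm, Ī = 44.92 cm⁴.
Bore (subtracted): ⌀4.9, A = 18.86 cm², y = 2.75 cm, Ī = 28.3 cm⁴.
By symmetry the centroid is at mid-height, ȳ = 2.75 cm.
All pieces are centred on the centroidal x-axis, so I = ΣĪ (holes subtracted) = 16.62 cm⁴.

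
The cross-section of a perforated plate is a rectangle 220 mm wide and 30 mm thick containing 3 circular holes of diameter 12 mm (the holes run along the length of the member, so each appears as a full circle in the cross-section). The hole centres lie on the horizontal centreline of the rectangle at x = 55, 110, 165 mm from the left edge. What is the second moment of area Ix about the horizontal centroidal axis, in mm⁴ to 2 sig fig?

Split into non-overlapping primitives; take the origin at the lower-left of the bounding box.
Plate: 220 × 30, A = 6 600 mm², y = 15 mm, Ī = 495 000 mm⁴.
Hole 1 (subtracted): ⌀12, A = 113.1 mm², y = 15 mm, Ī = 1 018 mm⁴.
Hole 2 (subtracted): ⌀12, A = 113.1 mm², y = 15 mm, Ī = 1 018 mm⁴.
Hole 3 (subtracted): ⌀12, A = 113.1 mm², y = 15 mm, Ī = 1 018 mm⁴.
By symmetry the centroid is at mid-height, ȳ = 15 mm.
All pieces are centred on the horizontal centroidal axis, so I = ΣĪ (holes subtracted) = 491 946 mm⁴.

Ix ≈ 4.9 × 10⁵ mm⁴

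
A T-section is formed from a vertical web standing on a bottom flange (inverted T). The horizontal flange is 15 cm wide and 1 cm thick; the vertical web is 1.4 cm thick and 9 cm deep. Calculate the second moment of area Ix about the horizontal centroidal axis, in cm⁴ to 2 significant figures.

Treat the section as a set of non-overlapping primitives; coordinates are from the bounding-box lower-left.
Flange: 15 × 1, A = 15 cm², y = 0.5 cm, Ī = 1.25 cm⁴.
Web: 1.4 × 9, A = 12.6 cm², y = 5.5 cm, Ī = 85.05 cm⁴.
Centroid: ȳ = ΣA·y / ΣA = 2.783 cm.
Transfer each piece to the horizontal centroidal axis using Ī + A·d² with d = y − 2.783:
  flange: d = -2.283 cm → contributes +79.4 cm⁴
  web: d = 2.717 cm → contributes +178.1 cm⁴
Total I = 257.5 cm⁴.

Ix ≈ 260 cm⁴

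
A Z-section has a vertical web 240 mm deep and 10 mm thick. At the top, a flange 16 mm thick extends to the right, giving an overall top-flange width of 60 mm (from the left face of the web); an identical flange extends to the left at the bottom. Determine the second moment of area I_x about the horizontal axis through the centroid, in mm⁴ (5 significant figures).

Split into non-overlapping primitives; take the origin at the lower-left of the bounding box.
Web: 10 × 240, A = 2 400 mm², y = 120 mm, Ī = 11 520 000 mm⁴.
Top flange (beyond web): 50 × 16, A = 800 mm², y = 232 mm, Ī = 17066.67 mm⁴.
Bottom flange (beyond web): 50 × 16, A = 800 mm², y = 8 mm, Ī = 17066.67 mm⁴.
Centroid: ȳ = ΣA·y / ΣA = 120 mm.
Transfer each piece to the horizontal axis through the centroid using Ī + A·d² with d = y − 120:
  web: d = 0 mm → contributes +11 520 000 mm⁴
  top flange (beyond web): d = 112 mm → contributes +10 052 267 mm⁴
  bottom flange (beyond web): d = -112 mm → contributes +10 052 267 mm⁴
Total I = 31 624 533 mm⁴.

I_x ≈ 3.1625 × 10⁷ mm⁴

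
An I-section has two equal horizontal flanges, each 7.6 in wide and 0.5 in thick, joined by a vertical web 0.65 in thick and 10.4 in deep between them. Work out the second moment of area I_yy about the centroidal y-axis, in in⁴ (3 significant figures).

I_yy ≈ 36.8 in⁴

Decompose the section into non-overlapping parts with the origin at the bottom-left of its bounding rectangle.
Bottom flange: 7.6 × 0.5, A = 3.8 in², x = 3.8 in, Ī = 18.291 in⁴.
Web: 0.65 × 10.4, A = 6.76 in², x = 3.8 in, Ī = 0.23801 in⁴.
Top flange: 7.6 × 0.5, A = 3.8 in², x = 3.8 in, Ī = 18.291 in⁴.
By symmetry the centroid is at mid-width, x̄ = 3.8 in.
All pieces are centred on the centroidal y-axis, so I = ΣĪ = 36.819 in⁴.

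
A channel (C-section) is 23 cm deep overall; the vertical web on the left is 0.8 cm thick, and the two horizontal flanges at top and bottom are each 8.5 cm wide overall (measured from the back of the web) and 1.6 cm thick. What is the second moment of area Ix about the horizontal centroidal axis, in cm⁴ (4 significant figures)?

Ix ≈ 3637 cm⁴

Treat the section as a set of non-overlapping primitives; coordinates are from the bounding-box lower-left.
Web: 0.8 × 23, A = 18.4 cm², y = 11.5 cm, Ī = 811.133 cm⁴.
Top flange (beyond web): 7.7 × 1.6, A = 12.32 cm², y = 22.2 cm, Ī = 2.62827 cm⁴.
Bottom flange (beyond web): 7.7 × 1.6, A = 12.32 cm², y = 0.8 cm, Ī = 2.62827 cm⁴.
By symmetry the centroid is at mid-height, ȳ = 11.5 cm.
Transfer each piece to the horizontal centroidal axis using Ī + A·d² with d = y − 11.5:
  web: d = 0 cm → contributes +811.133 cm⁴
  top flange (beyond web): d = 10.7 cm → contributes +1413.15 cm⁴
  bottom flange (beyond web): d = -10.7 cm → contributes +1413.15 cm⁴
Total I = 3637.42 cm⁴.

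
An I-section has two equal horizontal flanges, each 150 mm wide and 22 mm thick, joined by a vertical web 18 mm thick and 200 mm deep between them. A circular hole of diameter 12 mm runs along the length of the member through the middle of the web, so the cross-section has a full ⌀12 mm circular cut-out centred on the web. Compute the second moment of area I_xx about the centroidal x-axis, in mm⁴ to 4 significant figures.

I_xx ≈ 9.358 × 10⁷ mm⁴

Treat the section as a set of non-overlapping primitives; coordinates are from the bounding-box lower-left.
Bottom flange: 150 × 22, A = 3 300 mm², y = 11 mm, Ī = 133 100 mm⁴.
Web: 18 × 200, A = 3 600 mm², y = 122 mm, Ī = 12 000 000 mm⁴.
Top flange: 150 × 22, A = 3 300 mm², y = 233 mm, Ī = 133 100 mm⁴.
Hole (subtracted): ⌀12, A = 113.097 mm², y = 122 mm, Ī = 1017.88 mm⁴.
By symmetry the centroid is at mid-height, ȳ = 122 mm.
Transfer each piece to the centroidal x-axis using Ī + A·d² with d = y − 122:
  bottom flange: d = -111 mm → contributes +40 792 400 mm⁴
  web: d = 0 mm → contributes +12 000 000 mm⁴
  top flange: d = 111 mm → contributes +40 792 400 mm⁴
  hole: d = 0 mm → contributes −1017.88 mm⁴
Total I = 93 583 782 mm⁴.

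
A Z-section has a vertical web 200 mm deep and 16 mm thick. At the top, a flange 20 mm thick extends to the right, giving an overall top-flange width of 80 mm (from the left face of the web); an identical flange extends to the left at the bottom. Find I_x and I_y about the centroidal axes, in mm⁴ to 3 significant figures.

Break the section into simple shapes (no overlaps), measuring from the bottom-left corner of the bounding box.
Web: 16 × 200, A = 3 200 mm², y = 100 mm, Ī = 10 666 667 mm⁴.
Top flange (beyond web): 64 × 20, A = 1 280 mm², y = 190 mm, Ī = 42 667 mm⁴.
Bottom flange (beyond web): 64 × 20, A = 1 280 mm², y = 10 mm, Ī = 42 667 mm⁴.
Centroid: ȳ = ΣA·y / ΣA = 100 mm.
Transfer each piece to the centroidal x-axis using Ī + A·d² with d = y − 100:
  web: d = 0 mm → contributes +10 666 667 mm⁴
  top flange (beyond web): d = 90 mm → contributes +10 410 667 mm⁴
  bottom flange (beyond web): d = -90 mm → contributes +10 410 667 mm⁴
Total I = 31 488 000 mm⁴.
For the y-axis: x̄ = 72 mm.
Repeating about the centroidal y-axis gives I_y = 5 038 080 mm⁴.

I_x ≈ 3.15 × 10⁷ mm⁴, I_y ≈ 5.04 × 10⁶ mm⁴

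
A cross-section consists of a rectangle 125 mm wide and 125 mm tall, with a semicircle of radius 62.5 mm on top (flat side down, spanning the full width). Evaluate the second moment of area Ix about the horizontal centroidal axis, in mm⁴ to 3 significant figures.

Ix ≈ 5.69 × 10⁷ mm⁴

Split into non-overlapping primitives; take the origin at the lower-left of the bounding box.
Rectangular body: 125 × 125, A = 15 625 mm², y = 62.5 mm, Ī = 20 345 052 mm⁴.
Semicircular cap: semicircle r = 62.5, A = 6135.9 mm², y = 151.53 mm, Ī = 1 674 758 mm⁴.
Centroid: ȳ = ΣA·y / ΣA = 87.603 mm.
Transfer each piece to the horizontal centroidal axis using Ī + A·d² with d = y − 87.603:
  rectangular body: d = -25.103 mm → contributes +30 190 993 mm⁴
  semicircular cap: d = 63.923 mm → contributes +26 747 241 mm⁴
Total I = 56 938 234 mm⁴.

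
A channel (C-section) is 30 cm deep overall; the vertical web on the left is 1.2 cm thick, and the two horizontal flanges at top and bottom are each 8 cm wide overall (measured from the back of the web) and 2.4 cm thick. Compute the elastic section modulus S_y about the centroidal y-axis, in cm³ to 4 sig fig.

Decompose the section into non-overlapping parts with the origin at the bottom-left of its bounding rectangle.
Web: 1.2 × 30, A = 36 cm², x = 0.6 cm, Ī = 4.32 cm⁴.
Top flange (beyond web): 6.8 × 2.4, A = 16.32 cm², x = 4.6 cm, Ī = 62.8864 cm⁴.
Bottom flange (beyond web): 6.8 × 2.4, A = 16.32 cm², x = 4.6 cm, Ī = 62.8864 cm⁴.
Centroid: x̄ = ΣA·x / ΣA = 2.5021 cm.
Transfer each piece to the centroidal y-axis using Ī + A·d² with d = x − 2.5021:
  web: d = -1.9021 cm → contributes +134.567 cm⁴
  top flange (beyond web): d = 2.0979 cm → contributes +134.714 cm⁴
  bottom flange (beyond web): d = 2.0979 cm → contributes +134.714 cm⁴
Total I = 403.995 cm⁴.
Extreme fibre distance c = 5.4979 cm; S = I/c = 73.4816 cm³.

S_y ≈ 73.48 cm³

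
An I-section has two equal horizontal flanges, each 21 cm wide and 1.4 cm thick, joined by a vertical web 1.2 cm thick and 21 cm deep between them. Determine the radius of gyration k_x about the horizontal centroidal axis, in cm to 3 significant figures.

k_x ≈ 9.95 cm

Break the section into simple shapes (no overlaps), measuring from the bottom-left corner of the bounding box.
Bottom flange: 21 × 1.4, A = 29.4 cm², y = 0.7 cm, Ī = 4.802 cm⁴.
Web: 1.2 × 21, A = 25.2 cm², y = 11.9 cm, Ī = 926.1 cm⁴.
Top flange: 21 × 1.4, A = 29.4 cm², y = 23.1 cm, Ī = 4.802 cm⁴.
By symmetry the centroid is at mid-height, ȳ = 11.9 cm.
Transfer each piece to the horizontal centroidal axis using Ī + A·d² with d = y − 11.9:
  bottom flange: d = -11.2 cm → contributes +3692.7 cm⁴
  web: d = 0 cm → contributes +926.1 cm⁴
  top flange: d = 11.2 cm → contributes +3692.7 cm⁴
Total I = 8311.6 cm⁴.
Radius of gyration: k = √(I/A) = √(8311.6 / 84) = 9.9472 cm.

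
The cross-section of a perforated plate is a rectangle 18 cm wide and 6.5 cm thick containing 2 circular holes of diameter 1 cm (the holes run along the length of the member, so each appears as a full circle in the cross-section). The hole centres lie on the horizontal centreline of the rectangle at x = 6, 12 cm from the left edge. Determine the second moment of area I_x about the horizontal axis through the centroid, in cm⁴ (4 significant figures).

Decompose the section into non-overlapping parts with the origin at the bottom-left of its bounding rectangle.
Plate: 18 × 6.5, A = 117 cm², y = 3.25 cm, Ī = 411.938 cm⁴.
Hole 1 (subtracted): ⌀1, A = 0.785398 cm², y = 3.25 cm, Ī = 0.0490874 cm⁴.
Hole 2 (subtracted): ⌀1, A = 0.785398 cm², y = 3.25 cm, Ī = 0.0490874 cm⁴.
By symmetry the centroid is at mid-height, ȳ = 3.25 cm.
All pieces are centred on the horizontal axis through the centroid, so I = ΣĪ (holes subtracted) = 411.839 cm⁴.

I_x ≈ 411.8 cm⁴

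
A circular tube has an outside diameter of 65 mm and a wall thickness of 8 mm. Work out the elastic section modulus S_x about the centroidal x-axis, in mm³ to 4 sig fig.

S_x ≈ 1.825 × 10⁴ mm³

Decompose the section into non-overlapping parts with the origin at the bottom-left of its bounding rectangle.
Outer circle: ⌀65, A = 3318.31 mm², y = 32.5 mm, Ī = 876 241 mm⁴.
Bore (subtracted): ⌀49, A = 1885.74 mm², y = 32.5 mm, Ī = 282 979 mm⁴.
By symmetry the centroid is at mid-height, ȳ = 32.5 mm.
All pieces are centred on the centroidal x-axis, so I = ΣĪ (holes subtracted) = 593 261 mm⁴.
Extreme fibre distance c = 32.5 mm; S = I/c = 18254.2 mm³.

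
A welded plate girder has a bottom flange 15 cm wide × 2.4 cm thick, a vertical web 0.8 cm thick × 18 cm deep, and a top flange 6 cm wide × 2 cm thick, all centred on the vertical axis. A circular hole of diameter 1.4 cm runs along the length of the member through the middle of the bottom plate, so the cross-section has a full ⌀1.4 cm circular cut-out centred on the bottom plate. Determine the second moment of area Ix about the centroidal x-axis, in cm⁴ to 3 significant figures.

Split into non-overlapping primitives; take the origin at the lower-left of the bounding box.
Bottom plate: 15 × 2.4, A = 36 cm², y = 1.2 cm, Ī = 17.28 cm⁴.
Web plate: 0.8 × 18, A = 14.4 cm², y = 11.4 cm, Ī = 388.8 cm⁴.
Top plate: 6 × 2, A = 12 cm², y = 21.4 cm, Ī = 4 cm⁴.
Hole (subtracted): ⌀1.4, A = 1.5394 cm², y = 1.2 cm, Ī = 0.18857 cm⁴.
Centroid: ȳ = ΣA·y / ΣA = 7.5963 cm.
Transfer each piece to the centroidal x-axis using Ī + A·d² with d = y − 7.5963:
  bottom plate: d = -6.3963 cm → contributes +1490.1 cm⁴
  web plate: d = 3.8037 cm → contributes +597.15 cm⁴
  top plate: d = 13.804 cm → contributes +2290.5 cm⁴
  hole: d = -6.3963 cm → contributes −63.168 cm⁴
Total I = 4314.6 cm⁴.

Ix ≈ 4310 cm⁴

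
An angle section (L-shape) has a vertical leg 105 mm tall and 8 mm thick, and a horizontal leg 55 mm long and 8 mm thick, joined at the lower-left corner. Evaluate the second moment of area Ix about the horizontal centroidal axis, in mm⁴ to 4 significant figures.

Ix ≈ 1.385 × 10⁶ mm⁴

Split into non-overlapping primitives; take the origin at the lower-left of the bounding box.
Vertical leg: 8 × 105, A = 840 mm², y = 52.5 mm, Ī = 771 750 mm⁴.
Horizontal leg (remainder): 47 × 8, A = 376 mm², y = 4 mm, Ī = 2005.33 mm⁴.
Centroid: ȳ = ΣA·y / ΣA = 37.5033 mm.
Transfer each piece to the horizontal centroidal axis using Ī + A·d² with d = y − 37.5033:
  vertical leg: d = 14.9967 mm → contributes +960 667 mm⁴
  horizontal leg (remainder): d = -33.5033 mm → contributes +424 054 mm⁴
Total I = 1 384 721 mm⁴.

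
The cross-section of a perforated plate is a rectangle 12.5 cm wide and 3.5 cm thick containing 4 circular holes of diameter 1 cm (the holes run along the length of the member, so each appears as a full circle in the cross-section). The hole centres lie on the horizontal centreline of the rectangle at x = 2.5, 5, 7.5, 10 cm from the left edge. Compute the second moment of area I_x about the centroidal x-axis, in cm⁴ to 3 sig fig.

I_x ≈ 44.5 cm⁴

Treat the section as a set of non-overlapping primitives; coordinates are from the bounding-box lower-left.
Plate: 12.5 × 3.5, A = 43.75 cm², y = 1.75 cm, Ī = 44.661 cm⁴.
Hole 1 (subtracted): ⌀1, A = 0.7854 cm², y = 1.75 cm, Ī = 0.049087 cm⁴.
Hole 2 (subtracted): ⌀1, A = 0.7854 cm², y = 1.75 cm, Ī = 0.049087 cm⁴.
Hole 3 (subtracted): ⌀1, A = 0.7854 cm², y = 1.75 cm, Ī = 0.049087 cm⁴.
Hole 4 (subtracted): ⌀1, A = 0.7854 cm², y = 1.75 cm, Ī = 0.049087 cm⁴.
By symmetry the centroid is at mid-height, ȳ = 1.75 cm.
All pieces are centred on the centroidal x-axis, so I = ΣĪ (holes subtracted) = 44.465 cm⁴.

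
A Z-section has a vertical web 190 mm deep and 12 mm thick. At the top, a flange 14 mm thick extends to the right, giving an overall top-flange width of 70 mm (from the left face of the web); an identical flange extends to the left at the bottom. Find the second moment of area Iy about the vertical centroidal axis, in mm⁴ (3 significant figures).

Treat the section as a set of non-overlapping primitives; coordinates are from the bounding-box lower-left.
Web: 12 × 190, A = 2 280 mm², x = 64 mm, Ī = 27 360 mm⁴.
Top flange (beyond web): 58 × 14, A = 812 mm², x = 99 mm, Ī = 227 631 mm⁴.
Bottom flange (beyond web): 58 × 14, A = 812 mm², x = 29 mm, Ī = 227 631 mm⁴.
Centroid: x̄ = ΣA·x / ΣA = 64 mm.
Transfer each piece to the vertical centroidal axis using Ī + A·d² with d = x − 64:
  web: d = 0 mm → contributes +27 360 mm⁴
  top flange (beyond web): d = 35 mm → contributes +1 222 331 mm⁴
  bottom flange (beyond web): d = -35 mm → contributes +1 222 331 mm⁴
Total I = 2 472 021 mm⁴.

Iy ≈ 2.47 × 10⁶ mm⁴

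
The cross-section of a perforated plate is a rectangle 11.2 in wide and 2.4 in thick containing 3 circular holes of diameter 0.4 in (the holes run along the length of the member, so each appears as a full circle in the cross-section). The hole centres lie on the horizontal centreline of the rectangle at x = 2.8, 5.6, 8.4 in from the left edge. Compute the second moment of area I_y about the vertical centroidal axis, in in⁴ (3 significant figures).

I_y ≈ 279 in⁴

Split into non-overlapping primitives; take the origin at the lower-left of the bounding box.
Plate: 11.2 × 2.4, A = 26.88 in², x = 5.6 in, Ī = 280.99 in⁴.
Hole 1 (subtracted): ⌀0.4, A = 0.12566 in², x = 2.8 in, Ī = 0.0012566 in⁴.
Hole 2 (subtracted): ⌀0.4, A = 0.12566 in², x = 5.6 in, Ī = 0.0012566 in⁴.
Hole 3 (subtracted): ⌀0.4, A = 0.12566 in², x = 8.4 in, Ī = 0.0012566 in⁴.
By symmetry the centroid is at mid-width, x̄ = 5.6 in.
Transfer each piece to the vertical centroidal axis using Ī + A·d² with d = x − 5.6:
  plate: d = 0 in → contributes +280.99 in⁴
  hole 1: d = -2.8 in → contributes −0.98646 in⁴
  hole 2: d = 0 in → contributes −0.0012566 in⁴
  hole 3: d = 2.8 in → contributes −0.98646 in⁴
Total I = 279.01 in⁴.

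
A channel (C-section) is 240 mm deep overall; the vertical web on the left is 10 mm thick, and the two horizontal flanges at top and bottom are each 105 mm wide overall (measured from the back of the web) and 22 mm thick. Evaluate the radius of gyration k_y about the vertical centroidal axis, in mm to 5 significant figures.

k_y ≈ 33.458 mm

Treat the section as a set of non-overlapping primitives; coordinates are from the bounding-box lower-left.
Web: 10 × 240, A = 2 400 mm², x = 5 mm, Ī = 20 000 mm⁴.
Top flange (beyond web): 95 × 22, A = 2 090 mm², x = 57.5 mm, Ī = 1 571 854 mm⁴.
Bottom flange (beyond web): 95 × 22, A = 2 090 mm², x = 57.5 mm, Ī = 1 571 854 mm⁴.
Centroid: x̄ = ΣA·x / ΣA = 38.35106 mm.
Transfer each piece to the vertical centroidal axis using Ī + A·d² with d = x − 38.35106:
  web: d = -33.35106 mm → contributes +2 689 504 mm⁴
  top flange (beyond web): d = 19.14894 mm → contributes +2 338 219 mm⁴
  bottom flange (beyond web): d = 19.14894 mm → contributes +2 338 219 mm⁴
Total I = 7 365 942 mm⁴.
Radius of gyration: k = √(I/A) = √(7 365 942 / 6 580) = 33.4581 mm.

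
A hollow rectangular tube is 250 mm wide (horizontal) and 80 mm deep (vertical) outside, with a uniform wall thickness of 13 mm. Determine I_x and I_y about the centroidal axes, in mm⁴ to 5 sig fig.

I_x ≈ 7.7273 × 10⁶ mm⁴, I_y ≈ 5.3589 × 10⁷ mm⁴

Treat the section as a set of non-overlapping primitives; coordinates are from the bounding-box lower-left.
Outer rectangle: 250 × 80, A = 20 000 mm², y = 40 mm, Ī = 10 666 667 mm⁴.
Inner void (subtracted): 224 × 54, A = 12 096 mm², y = 40 mm, Ī = 2 939 328 mm⁴.
By symmetry the centroid is at mid-height, ȳ = 40 mm.
All pieces are centred on the centroidal x-axis, so I = ΣĪ (holes subtracted) = 7 727 339 mm⁴.
Repeating about the centroidal y-axis gives I_y = 53 589 259 mm⁴.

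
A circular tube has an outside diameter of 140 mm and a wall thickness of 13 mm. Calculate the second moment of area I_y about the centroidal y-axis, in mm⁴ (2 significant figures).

Treat the section as a set of non-overlapping primitives; coordinates are from the bounding-box lower-left.
Outer circle: ⌀140, A = 15 394 mm², x = 70 mm, Ī = 18 857 410 mm⁴.
Bore (subtracted): ⌀114, A = 10 207 mm², x = 70 mm, Ī = 8 290 664 mm⁴.
By symmetry the centroid is at mid-width, x̄ = 70 mm.
All pieces are centred on the centroidal y-axis, so I = ΣĪ (holes subtracted) = 10 566 746 mm⁴.

I_y ≈ 1.1 × 10⁷ mm⁴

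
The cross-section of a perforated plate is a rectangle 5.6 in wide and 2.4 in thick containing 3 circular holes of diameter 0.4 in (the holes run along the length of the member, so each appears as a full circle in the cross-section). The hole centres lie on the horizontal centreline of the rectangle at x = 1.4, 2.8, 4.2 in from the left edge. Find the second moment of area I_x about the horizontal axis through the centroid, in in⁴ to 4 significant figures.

I_x ≈ 6.447 in⁴

Treat the section as a set of non-overlapping primitives; coordinates are from the bounding-box lower-left.
Plate: 5.6 × 2.4, A = 13.44 in², y = 1.2 in, Ī = 6.4512 in⁴.
Hole 1 (subtracted): ⌀0.4, A = 0.125664 in², y = 1.2 in, Ī = 0.00125664 in⁴.
Hole 2 (subtracted): ⌀0.4, A = 0.125664 in², y = 1.2 in, Ī = 0.00125664 in⁴.
Hole 3 (subtracted): ⌀0.4, A = 0.125664 in², y = 1.2 in, Ī = 0.00125664 in⁴.
By symmetry the centroid is at mid-height, ȳ = 1.2 in.
All pieces are centred on the horizontal axis through the centroid, so I = ΣĪ (holes subtracted) = 6.44743 in⁴.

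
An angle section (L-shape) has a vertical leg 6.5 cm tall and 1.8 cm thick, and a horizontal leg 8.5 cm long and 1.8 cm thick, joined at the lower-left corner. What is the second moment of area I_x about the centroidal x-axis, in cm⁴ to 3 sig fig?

Break the section into simple shapes (no overlaps), measuring from the bottom-left corner of the bounding box.
Vertical leg: 1.8 × 6.5, A = 11.7 cm², y = 3.25 cm, Ī = 41.194 cm⁴.
Horizontal leg (remainder): 6.7 × 1.8, A = 12.06 cm², y = 0.9 cm, Ī = 3.2562 cm⁴.
Centroid: ȳ = ΣA·y / ΣA = 2.0572 cm.
Transfer each piece to the centroidal x-axis using Ī + A·d² with d = y − 2.0572:
  vertical leg: d = 1.1928 cm → contributes +57.84 cm⁴
  horizontal leg (remainder): d = -1.1572 cm → contributes +19.406 cm⁴
Total I = 77.246 cm⁴.

I_x ≈ 77.2 cm⁴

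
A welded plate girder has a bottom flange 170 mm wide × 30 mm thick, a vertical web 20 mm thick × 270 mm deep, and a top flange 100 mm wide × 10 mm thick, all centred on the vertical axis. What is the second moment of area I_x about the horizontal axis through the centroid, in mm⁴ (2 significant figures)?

I_x ≈ 1.3 × 10⁸ mm⁴

Treat the section as a set of non-overlapping primitives; coordinates are from the bounding-box lower-left.
Bottom plate: 170 × 30, A = 5 100 mm², y = 15 mm, Ī = 382 500 mm⁴.
Web plate: 20 × 270, A = 5 400 mm², y = 165 mm, Ī = 32 805 000 mm⁴.
Top plate: 100 × 10, A = 1 000 mm², y = 305 mm, Ī = 8 333 mm⁴.
Centroid: ȳ = ΣA·y / ΣA = 110.7 mm.
Transfer each piece to the horizontal axis through the centroid using Ī + A·d² with d = y − 110.7:
  bottom plate: d = -95.65 mm → contributes +47 044 126 mm⁴
  web plate: d = 54.35 mm → contributes +48 754 905 mm⁴
  top plate: d = 194.3 mm → contributes +37 779 411 mm⁴
Total I = 133 578 442 mm⁴.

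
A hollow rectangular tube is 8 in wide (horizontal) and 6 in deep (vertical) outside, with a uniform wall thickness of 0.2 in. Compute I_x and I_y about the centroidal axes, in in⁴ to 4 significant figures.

Treat the section as a set of non-overlapping primitives; coordinates are from the bounding-box lower-left.
Outer rectangle: 8 × 6, A = 48 in², y = 3 in, Ī = 144 in⁴.
Inner void (subtracted): 7.6 × 5.6, A = 42.56 in², y = 3 in, Ī = 111.223 in⁴.
By symmetry the centroid is at mid-height, ȳ = 3 in.
All pieces are centred on the centroidal x-axis, so I = ΣĪ (holes subtracted) = 32.7765 in⁴.
Repeating about the centroidal y-axis gives I_y = 51.1445 in⁴.

I_x ≈ 32.78 in⁴, I_y ≈ 51.14 in⁴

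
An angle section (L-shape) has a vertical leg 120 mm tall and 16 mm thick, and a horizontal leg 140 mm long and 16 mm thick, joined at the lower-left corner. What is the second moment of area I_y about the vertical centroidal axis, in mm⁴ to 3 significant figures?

I_y ≈ 7.36 × 10⁶ mm⁴

Decompose the section into non-overlapping parts with the origin at the bottom-left of its bounding rectangle.
Vertical leg: 16 × 120, A = 1 920 mm², x = 8 mm, Ī = 40 960 mm⁴.
Horizontal leg (remainder): 124 × 16, A = 1 984 mm², x = 78 mm, Ī = 2 542 165 mm⁴.
Centroid: x̄ = ΣA·x / ΣA = 43.574 mm.
Transfer each piece to the vertical centroidal axis using Ī + A·d² with d = x − 43.574:
  vertical leg: d = -35.574 mm → contributes +2 470 707 mm⁴
  horizontal leg (remainder): d = 34.426 mm → contributes +4 893 533 mm⁴
Total I = 7 364 240 mm⁴.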